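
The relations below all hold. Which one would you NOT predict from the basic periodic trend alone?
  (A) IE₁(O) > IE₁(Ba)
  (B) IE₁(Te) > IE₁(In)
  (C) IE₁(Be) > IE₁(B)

(C)

The general trend: first ionisation energy increases across a period and decreases down a group.
(A) O (period 2, group 16) vs Ba (period 6, group 2): the stated order agrees with the simple trend.
(B) Te (period 5, group 16) vs In (period 5, group 13): the stated order agrees with the simple trend.
(C) Be (period 2, group 2) vs B (period 2, group 13): the stated order contradicts the simple trend.
The exception is (C): removing B's lone 2p electron is easier than breaking Be's filled 2s².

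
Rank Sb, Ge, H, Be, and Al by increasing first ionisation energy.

Al, Ge, Sb, Be, H

H is in period 1, group 1; Be is in period 2, group 2; Al is in period 3, group 13; Ge is in period 4, group 14; Sb is in period 5, group 15.
Removing the outermost electron gets harder across a period and easier down a group.
A diagonal step moves right (one effect) and down (the opposite effect) at once.
Ge > Al: the two effects oppose for this pair; the across-period effect wins (762 vs 578 kJ/mol).
Sb > Ge: the two effects oppose for this pair; the across-period effect wins (831 vs 762 kJ/mol).
Be > Sb: period and group pull opposite ways; the down-group shift dominates (900 vs 831 kJ/mol).
H > Be: period and group pull opposite ways; the down-group shift dominates (1312 vs 900 kJ/mol).
For reference (kJ/mol): H 1312, Be 900, Al 578, Ge 762, Sb 831.
So from lowest to highest: Al < Ge < Sb < Be < H.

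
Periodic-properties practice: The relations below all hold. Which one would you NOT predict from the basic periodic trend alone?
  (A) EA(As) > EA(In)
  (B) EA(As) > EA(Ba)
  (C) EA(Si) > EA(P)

(C)

The general trend: electron affinity increases across a period and decreases down a group.
(A) As (period 4, group 15) vs In (period 5, group 13): the stated order agrees with the simple trend.
(B) As (period 4, group 15) vs Ba (period 6, group 2): the stated order agrees with the simple trend.
(C) Si (period 3, group 14) vs P (period 3, group 15): the stated order contradicts the simple trend.
The exception is (C): adding an electron to P's half-filled 3p³ is unfavourable, so Si (3p²) has the more exothermic EA.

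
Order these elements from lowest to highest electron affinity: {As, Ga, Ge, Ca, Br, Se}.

Ca < Ga < As < Ge < Se < Br

Ca is in period 4, group 2; Ga is in period 4, group 13; Ge is in period 4, group 14; As is in period 4, group 15; Se is in period 4, group 16; Br is in period 4, group 17.
Atoms with high Z_eff and room in the valence shell (especially the halogens) have the most exothermic electron affinities.
All lie in period 4; the across-period trend (electron affinity increases left to right) applies, with the exception below.
Note the exception: Ge has a higher electron affinity than As, contrary to the simple trend — adding an electron to As's half-filled 4p³ is unfavourable, so Ge (4p²) has the more exothermic EA.
Approximate values (kJ/mol): Ca 2, Ga 29, Ge 119, As 78, Se 195, Br 325.
So from lowest to highest: Ca < Ga < As < Ge < Se < Br.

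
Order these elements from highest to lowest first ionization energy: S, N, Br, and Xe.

N > Xe > Br > S

N is in period 2, group 15; S is in period 3, group 16; Br is in period 4, group 17; Xe is in period 5, group 18.
IE₁ increases left→right with effective nuclear charge and decreases top→bottom as the valence shell moves farther out.
A diagonal step moves right (one effect) and down (the opposite effect) at once.
Br > S: the two effects oppose for this pair; the across-period effect wins (1140 vs 1000 kJ/mol).
Xe > Br: the two effects oppose for this pair; the across-period effect wins (1170 vs 1140 kJ/mol).
N > Xe: period and group pull opposite ways; the down-group shift dominates (1402 vs 1170 kJ/mol).
For reference (kJ/mol): N 1402, S 1000, Br 1140, Xe 1170.
So from highest to lowest: N > Xe > Br > S.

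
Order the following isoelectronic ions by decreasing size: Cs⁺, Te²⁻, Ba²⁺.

All of these have 54 electrons, so size is governed by nuclear charge alone: the more protons, the stronger the pull on the same electron cloud, and the smaller the ion.
Nuclear charges: Ba²⁺ (Z=56), Cs⁺ (Z=55), Te²⁻ (Z=52).
Largest to smallest: Te²⁻ > Cs⁺ > Ba²⁺.

Te²⁻, Cs⁺, Ba²⁺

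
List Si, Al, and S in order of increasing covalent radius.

Al is in period 3, group 13; Si is in period 3, group 14; S is in period 3, group 16.
Moving right in a period, electrons are added to the same shell under a stronger nuclear pull, so atoms get smaller; moving down, a new shell is opened and atoms get larger.
All lie in period 3, so atomic radius increases right to left.
So from smallest to largest: S < Si < Al.

S < Si < Al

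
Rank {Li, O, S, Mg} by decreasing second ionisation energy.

Li, O, S, Mg

The second ionization energy removes an electron from the +1 ion. For each element: Li⁺ is the bare [He] core; O⁺ still has 5 valence electrons; S⁺ still has 5 valence electrons; Mg⁺ still has 1 valence electron.
Pulling an electron out of a noble-gas core costs far more than removing a remaining valence electron, so Li sits at the high end of IE_2.
Valence configurations: O⁺ [He]2s²2p³, S⁺ [Ne]3s²3p³, Mg⁺ [Ne]3s¹.
Tabulated IE_2 (kJ/mol): Li 7298, O 3388, S 2252, Mg 1451.
So the second ionization energies run Mg < S < O < Li.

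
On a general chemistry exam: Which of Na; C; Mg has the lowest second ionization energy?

Consider each +1 ion: Na⁺ is the bare [Ne] core; C⁺ still has 3 valence electrons; Mg⁺ still has 1 valence electron.
Breaking into a closed-shell core is much more expensive than removing a leftover valence electron — Na has the largest IE_2 here.
Valence configurations: C⁺ [He]2s²2p¹, Mg⁺ [Ne]3s¹.
Approximate IE_2 values (kJ/mol): Na 4562, C 2353, Mg 1451.
Overall IE_2 order: Mg < C < Na.

Mg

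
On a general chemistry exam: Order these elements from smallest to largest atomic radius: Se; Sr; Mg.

Se < Mg < Sr

Moving right in a period, electrons are added to the same shell under a stronger nuclear pull, so atoms get smaller; moving down, a new shell is opened and atoms get larger.
Here both period and group differ, so the two effects have to be weighed against each other.
Mg > Se: period and group pull opposite ways; the across-period shift dominates (139 vs 116 pm).
Sr > Mg: they share group 2; the group trend gives Sr the larger value.
Approximate values (pm): Mg 139, Se 116, Sr 185.
So from smallest to largest: Se < Mg < Sr.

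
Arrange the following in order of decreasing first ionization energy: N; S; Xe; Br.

N > Xe > Br > S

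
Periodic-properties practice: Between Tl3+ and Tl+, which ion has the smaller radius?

Both ions have Z = 81 protons, but Tl3+ has lost more electrons, so its remaining electrons feel a larger effective nuclear charge per electron and are pulled in more tightly.
Higher positive charge → smaller ion, so Tl+ > Tl3+.

Tl3+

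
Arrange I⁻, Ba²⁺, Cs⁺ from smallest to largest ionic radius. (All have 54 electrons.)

All of these have 54 electrons, so size is governed by nuclear charge alone: the more protons, the stronger the pull on the same electron cloud, and the smaller the ion.
Nuclear charges: Ba²⁺ (Z=56), Cs⁺ (Z=55), I⁻ (Z=53).
Smallest to largest: Ba²⁺ < Cs⁺ < I⁻.

Ba²⁺ < Cs⁺ < I⁻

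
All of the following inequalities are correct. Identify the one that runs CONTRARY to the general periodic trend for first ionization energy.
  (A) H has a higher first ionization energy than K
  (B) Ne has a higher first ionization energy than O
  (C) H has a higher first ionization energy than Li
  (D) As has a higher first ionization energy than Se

The general trend: first ionization energy increases across a period and decreases down a group.
(A) H (period 1, group 1) vs K (period 4, group 1): the stated order agrees with the simple trend.
(B) Ne (period 2, group 18) vs O (period 2, group 16): the stated order agrees with the simple trend.
(C) H (period 1, group 1) vs Li (period 2, group 1): the stated order agrees with the simple trend.
(D) As (period 4, group 15) vs Se (period 4, group 16): the stated order contradicts the simple trend.
The exception is (D): Se (4p⁴) ionizes more easily than half-filled As (4p³).

(D)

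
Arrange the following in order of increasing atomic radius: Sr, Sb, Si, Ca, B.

B, Si, Sb, Ca, Sr

B is in period 2, group 13; Si is in period 3, group 14; Ca is in period 4, group 2; Sr is in period 5, group 2; Sb is in period 5, group 15.
Moving right in a period, electrons are added to the same shell under a stronger nuclear pull, so atoms get smaller; moving down, a new shell is opened and atoms get larger.
These span different periods and groups, so the two trends combine.
Si > B: the two effects oppose for this pair; the down-group effect wins (116 vs 85 pm).
Sb > Si: period and group pull opposite ways; the down-group shift dominates (140 vs 116 pm).
Ca > Sb: the two effects oppose for this pair; the across-period effect wins (171 vs 140 pm).
Sr > Ca: Sr sits below Ca in group 2, so the down-group effect alone puts Sr larger.
Tabulated atomic radius (pm): B 85, Si 116, Ca 171, Sr 185, Sb 140.
So from smallest to largest: B < Si < Sb < Ca < Sr.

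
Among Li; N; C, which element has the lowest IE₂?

C

IE_2 is the cost of taking one more electron from the +1 cation: Li⁺ is the bare [He] core; N⁺ still has 4 valence electrons; C⁺ still has 3 valence electrons.
Pulling an electron out of a noble-gas core costs far more than removing a remaining valence electron, so Li sits at the high end of IE_2.
Valence configurations: N⁺ [He]2s²2p², C⁺ [He]2s²2p¹.
Tabulated IE_2 (kJ/mol): Li 7298, N 2856, C 2353.
Overall IE_2 order: C < N < Li.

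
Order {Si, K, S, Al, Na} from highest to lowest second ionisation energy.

Na > K > S > Al > Si

Consider each +1 ion: Si⁺ still has 3 valence electrons; K⁺ is the bare [Ar] core; S⁺ still has 5 valence electrons; Al⁺ still has 2 valence electrons; Na⁺ is the bare [Ne] core.
Core electrons are held far more tightly than valence electrons, so K and Na top the IE_2 order.
Valence configurations: Si⁺ [Ne]3s²3p¹, S⁺ [Ne]3s²3p³, Al⁺ [Ne]3s².
Si⁺ loses a lone 3p electron whereas Al⁺ must break into a filled 3s² pair, so IE_2(Al) > IE_2(Si) even though Si has the higher nuclear charge.
Approximate IE_2 values (kJ/mol): Si 1577, K 3052, S 2252, Al 1817, Na 4562.
Overall IE_2 order: Si < Al < S < K < Na.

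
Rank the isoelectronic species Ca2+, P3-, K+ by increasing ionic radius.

All of these have 18 electrons, so size is governed by nuclear charge alone: the more protons, the stronger the pull on the same electron cloud, and the smaller the ion.
Nuclear charges: Ca2+ (Z=20), K+ (Z=19), P3- (Z=15).
Smallest to largest: Ca2+ < K+ < P3-.

Ca2+ < K+ < P3-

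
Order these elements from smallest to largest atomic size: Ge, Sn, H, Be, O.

H, O, Be, Ge, Sn

Across a period the added protons contract the valence shell; down a group each new principal shell makes the atom larger.
These span different periods and groups, so the two trends combine.
O > H: period and group pull opposite ways; the down-group shift dominates (63 vs 32 pm).
Be > O: Be lies to the left of O in period 2, so the across-period effect alone puts Be larger.
Ge > Be: the two effects oppose for this pair; the down-group effect wins (121 vs 102 pm).
Sn > Ge: they share group 14; the group trend gives Sn the larger value.
For reference (pm): H 32, Be 102, O 63, Ge 121, Sn 140.
So from smallest to largest: H < O < Be < Ge < Sn.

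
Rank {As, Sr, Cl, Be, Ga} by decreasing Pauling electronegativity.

Be is in period 2, group 2; Cl is in period 3, group 17; Ga is in period 4, group 13; As is in period 4, group 15; Sr is in period 5, group 2.
Electronegativity increases across a period and decreases down a group, tracking effective nuclear charge and atomic size.
Neither a single period nor a single group — weigh both effects.
Be > Sr: they share group 2; the group trend gives Be the larger value.
Ga > Be: period and group pull opposite ways; the across-period shift dominates (1.81 vs 1.57).
As > Ga: As lies to the right of Ga in period 4, so the across-period effect alone puts As higher.
Cl > As: both effects reinforce here, so Cl is clearly the higher of the two.
Approximate values (Pauling): Be 1.57, Cl 3.16, Ga 1.81, As 2.18, Sr 0.95.
So from highest to lowest: Cl > As > Ga > Be > Sr.

Cl, As, Ga, Be, Sr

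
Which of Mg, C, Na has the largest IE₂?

Na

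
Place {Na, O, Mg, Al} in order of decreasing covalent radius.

Na > Mg > Al > O

O is in period 2, group 16; Na is in period 3, group 1; Mg is in period 3, group 2; Al is in period 3, group 13.
Moving right in a period, electrons are added to the same shell under a stronger nuclear pull, so atoms get smaller; moving down, a new shell is opened and atoms get larger.
These span different periods and groups, so the two trends combine.
Al > O: relative to O, both the across-period and down-group shifts push Al's atomic radius up.
Mg > Al: Mg lies to the left of Al in period 3, so the across-period effect alone puts Mg larger.
Na > Mg: both are in period 3; the period trend gives Na the larger value.
Approximate values (pm): O 63, Na 155, Mg 139, Al 126.
So from largest to smallest: Na > Mg > Al > O.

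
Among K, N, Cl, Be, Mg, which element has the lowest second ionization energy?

After 1 electron has been removed, what remains? K⁺ is the bare [Ar] core; N⁺ still has 4 valence electrons; Cl⁺ still has 6 valence electrons; Be⁺ still has 1 valence electron; Mg⁺ still has 1 valence electron.
Breaking into a closed-shell core is much more expensive than removing a leftover valence electron — K has the largest IE_2 here.
Valence configurations: N⁺ [He]2s²2p², Cl⁺ [Ne]3s²3p⁴, Be⁺ [He]2s¹, Mg⁺ [Ne]3s¹.
Tabulated IE_2 (kJ/mol): K 3052, N 2856, Cl 2298, Be 1757, Mg 1451.
Putting it together, IE_2: Mg < Be < Cl < N < K.

Mg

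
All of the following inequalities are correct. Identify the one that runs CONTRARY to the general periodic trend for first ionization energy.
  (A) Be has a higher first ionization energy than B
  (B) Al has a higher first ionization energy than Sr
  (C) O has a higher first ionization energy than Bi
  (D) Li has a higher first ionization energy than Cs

(A)

The general trend: first ionization energy increases across a period and decreases down a group.
(A) Be (period 2, group 2) vs B (period 2, group 13): the stated order contradicts the simple trend.
(B) Al (period 3, group 13) vs Sr (period 5, group 2): the stated order agrees with the simple trend.
(C) O (period 2, group 16) vs Bi (period 6, group 15): the stated order agrees with the simple trend.
(D) Li (period 2, group 1) vs Cs (period 6, group 1): the stated order agrees with the simple trend.
The exception is (A): removing B's lone 2p electron is easier than breaking Be's filled 2s².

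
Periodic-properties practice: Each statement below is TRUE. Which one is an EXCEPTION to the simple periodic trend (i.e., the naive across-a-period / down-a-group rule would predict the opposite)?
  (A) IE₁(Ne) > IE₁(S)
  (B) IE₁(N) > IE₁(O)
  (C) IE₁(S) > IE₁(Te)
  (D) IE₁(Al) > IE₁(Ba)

(B)

The general trend: IE₁ increases across a period and decreases down a group.
(A) Ne (period 2, group 18) vs S (period 3, group 16): the stated order agrees with the simple trend.
(B) N (period 2, group 15) vs O (period 2, group 16): the stated order contradicts the simple trend.
(C) S (period 3, group 16) vs Te (period 5, group 16): the stated order agrees with the simple trend.
(D) Al (period 3, group 13) vs Ba (period 6, group 2): the stated order agrees with the simple trend.
The exception is (B): pairing an electron in O's 2p⁴ costs repulsion energy, so O ionizes more easily than half-filled N (2p³).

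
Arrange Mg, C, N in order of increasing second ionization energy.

Mg < C < N

Consider each +1 ion: Mg⁺ still has 1 valence electron; C⁺ still has 3 valence electrons; N⁺ still has 4 valence electrons.
All are still removing valence electrons, so compare the +1 ions as you would atoms: IE_2 generally rises across a period (higher Z_eff) and falls down a group (larger shell), subject to the usual subshell exceptions.
Valence configurations: Mg⁺ [Ne]3s¹, C⁺ [He]2s²2p¹, N⁺ [He]2s²2p².
Approximate IE_2 values (kJ/mol): Mg 1451, C 2353, N 2856.
Hence IE_2: Mg < C < N.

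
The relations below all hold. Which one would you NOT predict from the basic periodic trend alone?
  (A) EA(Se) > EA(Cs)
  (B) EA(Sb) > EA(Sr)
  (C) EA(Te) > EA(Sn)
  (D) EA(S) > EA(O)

(D)

The general trend: electron affinity increases across a period and decreases down a group.
(A) Se (period 4, group 16) vs Cs (period 6, group 1): the stated order agrees with the simple trend.
(B) Sb (period 5, group 15) vs Sr (period 5, group 2): the stated order agrees with the simple trend.
(C) Te (period 5, group 16) vs Sn (period 5, group 14): the stated order agrees with the simple trend.
(D) S (period 3, group 16) vs O (period 2, group 16): the stated order contradicts the simple trend.
The exception is (D): the compact 2p subshell of O repels the added electron more than S's larger 3p does.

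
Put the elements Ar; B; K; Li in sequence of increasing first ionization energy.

Across a period the outer electron is held more tightly (higher IE₁); down a group it sits in a higher shell, more shielded, and comes off more easily.
Neither a single period nor a single group — weigh both effects.
Li > K: Li sits above K in group 1, so the down-group effect alone puts Li higher.
B > Li: B lies to the right of Li in period 2, so the across-period effect alone puts B higher.
Ar > B: period and group pull opposite ways; the across-period shift dominates (1521 vs 801 kJ/mol).
Approximate values (kJ/mol): Li 520, B 801, Ar 1521, K 419.
So from lowest to highest: K < Li < B < Ar.

K < Li < B < Ar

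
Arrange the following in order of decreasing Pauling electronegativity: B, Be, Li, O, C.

O > C > B > Be > Li

Li is in period 2, group 1; Be is in period 2, group 2; B is in period 2, group 13; C is in period 2, group 14; O is in period 2, group 16.
Smaller atoms with higher effective nuclear charge are more electronegative.
All lie in period 2, so electronegativity increases left to right.
So from highest to lowest: O > C > B > Be > Li.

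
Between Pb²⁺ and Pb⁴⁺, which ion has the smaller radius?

Pb⁴⁺

Both ions have Z = 82 protons, but Pb⁴⁺ has lost more electrons, so its remaining electrons feel a larger effective nuclear charge per electron and are pulled in more tightly.
Higher positive charge → smaller ion, so Pb²⁺ > Pb⁴⁺.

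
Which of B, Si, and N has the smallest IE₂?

The second ionization energy removes an electron from the +1 ion. For each element: B⁺ still has 2 valence electrons; Si⁺ still has 3 valence electrons; N⁺ still has 4 valence electrons.
All are still removing valence electrons, so compare the +1 ions as you would atoms: IE_2 generally rises across a period (higher Z_eff) and falls down a group (larger shell), subject to the usual subshell exceptions.
Valence configurations: B⁺ [He]2s², Si⁺ [Ne]3s²3p¹, N⁺ [He]2s²2p².
Tabulated IE_2 (kJ/mol): B 2427, Si 1577, N 2856.
Putting it together, IE_2: Si < B < N.

Si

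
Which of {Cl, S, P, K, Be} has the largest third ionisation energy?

IE_3 is the cost of taking one more electron from the +2 cation: Cl²⁺ still has 5 valence electrons; S²⁺ still has 4 valence electrons; P²⁺ still has 3 valence electrons; K²⁺ is already 1 electron into the core; Be²⁺ is the bare [He] core.
Breaking into a closed-shell core is much more expensive than removing a leftover valence electron — K and Be have the largest IE_3 here.
Valence configurations: Cl²⁺ [Ne]3s²3p³, S²⁺ [Ne]3s²3p², P²⁺ [Ne]3s²3p¹.
Tabulated IE_3 (kJ/mol): Cl 3822, S 3357, P 2914, K 4420, Be 14849.
Putting it together, IE_3: P < S < Cl < K < Be.

Be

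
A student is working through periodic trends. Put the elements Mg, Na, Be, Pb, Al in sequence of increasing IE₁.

Be is in period 2, group 2; Na is in period 3, group 1; Mg is in period 3, group 2; Al is in period 3, group 13; Pb is in period 6, group 14.
Removing the outermost electron gets harder across a period and easier down a group.
These span different periods and groups, so the two trends combine.
Al > Na: Al lies to the right of Na in period 3, so the across-period effect alone puts Al higher.
Pb > Al: the two effects oppose for this pair; the across-period effect wins (716 vs 578 kJ/mol).
Mg > Pb: the two effects oppose for this pair; the down-group effect wins (738 vs 716 kJ/mol).
Be > Mg: they share group 2; the group trend gives Be the larger value.
Note the exception: Mg has a higher first ionization energy than Al, contrary to the simple trend — Al's single 3p electron is easier to remove than one from Mg's filled 3s².
For reference (kJ/mol): Be 900, Na 496, Mg 738, Al 578, Pb 716.
So from lowest to highest: Na < Al < Pb < Mg < Be.

Na, Al, Pb, Mg, Be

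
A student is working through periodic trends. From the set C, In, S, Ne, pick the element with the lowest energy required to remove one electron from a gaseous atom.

Across a period the outer electron is held more tightly (higher IE₁); down a group it sits in a higher shell, more shielded, and comes off more easily.
These span different periods and groups, so the two trends combine.
S > In: both effects reinforce here, so S is clearly the higher of the two.
C > S: the two effects oppose for this pair; the down-group effect wins (1086 vs 1000 kJ/mol).
Ne > C: both are in period 2; the period trend gives Ne the larger value.
Tabulated first ionization energy (kJ/mol): C 1086, Ne 2081, S 1000, In 558.
The lowest energy required to remove one electron from a gaseous atom among these belongs to In.

In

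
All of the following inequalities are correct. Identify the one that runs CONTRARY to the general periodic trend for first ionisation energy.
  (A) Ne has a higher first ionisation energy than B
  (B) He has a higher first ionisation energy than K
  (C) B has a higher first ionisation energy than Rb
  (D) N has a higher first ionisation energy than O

The general trend: first ionisation energy increases across a period and decreases down a group.
(A) Ne (period 2, group 18) vs B (period 2, group 13): the stated order agrees with the simple trend.
(B) He (period 1, group 18) vs K (period 4, group 1): the stated order agrees with the simple trend.
(C) B (period 2, group 13) vs Rb (period 5, group 1): the stated order agrees with the simple trend.
(D) N (period 2, group 15) vs O (period 2, group 16): the stated order contradicts the simple trend.
The exception is (D): pairing an electron in O's 2p⁴ costs repulsion energy, so O ionizes more easily than half-filled N (2p³).

(D)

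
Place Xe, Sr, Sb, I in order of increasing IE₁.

Sr, Sb, I, Xe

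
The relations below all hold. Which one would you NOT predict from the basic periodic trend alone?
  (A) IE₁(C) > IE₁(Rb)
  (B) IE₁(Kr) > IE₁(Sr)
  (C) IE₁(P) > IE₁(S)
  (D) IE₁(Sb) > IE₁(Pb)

(C)

The general trend: first ionization energy increases across a period and decreases down a group.
(A) C (period 2, group 14) vs Rb (period 5, group 1): the stated order agrees with the simple trend.
(B) Kr (period 4, group 18) vs Sr (period 5, group 2): the stated order agrees with the simple trend.
(C) P (period 3, group 15) vs S (period 3, group 16): the stated order contradicts the simple trend.
(D) Sb (period 5, group 15) vs Pb (period 6, group 14): the stated order agrees with the simple trend.
The exception is (C): S (3p⁴) ionizes more easily than half-filled P (3p³) because the paired 3p electron in S is pushed out by e⁻–e⁻ repulsion.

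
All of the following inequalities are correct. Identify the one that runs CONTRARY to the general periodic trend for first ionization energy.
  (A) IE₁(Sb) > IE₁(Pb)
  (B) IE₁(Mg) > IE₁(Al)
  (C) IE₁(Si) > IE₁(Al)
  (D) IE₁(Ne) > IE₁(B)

(B)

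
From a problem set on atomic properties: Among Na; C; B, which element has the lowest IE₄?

C

IE_4 is the cost of taking one more electron from the +3 cation: Na³⁺ is already 2 electrons into the core; C³⁺ still has 1 valence electron; B³⁺ is the bare [He] core.
Core electrons are held far more tightly than valence electrons, so Na and B top the IE_4 order.
Tabulated IE_4 (kJ/mol): Na 9543, C 6223, B 25026.
So the fourth ionization energies run C < Na < B.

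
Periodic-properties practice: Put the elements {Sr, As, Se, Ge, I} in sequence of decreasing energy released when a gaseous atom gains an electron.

Ge is in period 4, group 14; As is in period 4, group 15; Se is in period 4, group 16; Sr is in period 5, group 2; I is in period 5, group 17.
Atoms with high Z_eff and room in the valence shell (especially the halogens) have the most exothermic electron affinities.
Neither a single period nor a single group — weigh both effects.
As > Sr: relative to Sr, both the across-period and down-group shifts push As's electron affinity up.
Ge > As: this pair runs against the simple trend — see the exception note.
Se > Ge: Se lies to the right of Ge in period 4, so the across-period effect alone puts Se higher.
I > Se: the two effects oppose for this pair; the across-period effect wins (295 vs 195 kJ/mol).
Note the exception: Ge has a higher electron affinity than As, contrary to the simple trend — adding an electron to As's half-filled 4p³ is unfavourable, so Ge (4p²) has the more exothermic EA.
For reference (kJ/mol): Ge 119, As 78, Se 195, Sr 5, I 295.
So from highest to lowest: I > Se > Ge > As > Sr.

I > Se > Ge > As > Sr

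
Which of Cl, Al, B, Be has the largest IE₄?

IE_4 is the cost of taking one more electron from the +3 cation: Cl³⁺ still has 4 valence electrons; Al³⁺ is the bare [Ne] core; B³⁺ is the bare [He] core; Be³⁺ is already 1 electron into the core.
Pulling an electron out of a noble-gas core costs far more than removing a remaining valence electron, so Al, Be and B sit at the high end of IE_4.
The numbers (kJ/mol): Cl 5159, Al 11577, B 25026, Be 21007.
Overall IE_4 order: Cl < Al < Be < B.

B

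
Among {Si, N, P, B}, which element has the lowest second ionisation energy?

After 1 electron has been removed, what remains? Si⁺ still has 3 valence electrons; N⁺ still has 4 valence electrons; P⁺ still has 4 valence electrons; B⁺ still has 2 valence electrons.
All are still removing valence electrons, so compare the +1 ions as you would atoms: IE_2 generally rises across a period (higher Z_eff) and falls down a group (larger shell), subject to the usual subshell exceptions.
Valence configurations: Si⁺ [Ne]3s²3p¹, N⁺ [He]2s²2p², P⁺ [Ne]3s²3p², B⁺ [He]2s².
The numbers (kJ/mol): Si 1577, N 2856, P 1907, B 2427.
Hence IE_2: Si < P < B < N.

Si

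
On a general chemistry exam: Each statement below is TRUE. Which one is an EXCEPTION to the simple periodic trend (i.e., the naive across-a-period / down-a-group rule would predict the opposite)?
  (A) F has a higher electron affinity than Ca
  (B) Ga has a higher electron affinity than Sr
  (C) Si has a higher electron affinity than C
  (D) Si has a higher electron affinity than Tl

The general trend: electron affinity increases across a period and decreases down a group.
(A) F (period 2, group 17) vs Ca (period 4, group 2): the stated order agrees with the simple trend.
(B) Ga (period 4, group 13) vs Sr (period 5, group 2): the stated order agrees with the simple trend.
(C) Si (period 3, group 14) vs C (period 2, group 14): the stated order contradicts the simple trend.
(D) Si (period 3, group 14) vs Tl (period 6, group 13): the stated order agrees with the simple trend.
The exception is (C): Si's larger, more diffuse 3p orbitals accept an added electron slightly more readily than C's compact 2p.

(C)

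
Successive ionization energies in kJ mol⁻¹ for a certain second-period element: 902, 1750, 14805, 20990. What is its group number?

Group 2

Look for the largest jump between consecutive ionization energies: IE3/IE2 ≈ 8.5, far larger than any earlier ratio.
That jump marks the point where a core electron is being removed. So the atom has 2 valence electrons.
A main-group element with 2 valence electrons is in group 2.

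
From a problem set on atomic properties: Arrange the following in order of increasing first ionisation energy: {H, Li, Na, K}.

K < Na < Li < H

H is in period 1, group 1; Li is in period 2, group 1; Na is in period 3, group 1; K is in period 4, group 1.
Across a period the outer electron is held more tightly (higher IE₁); down a group it sits in a higher shell, more shielded, and comes off more easily.
All are in group 1, so first ionization energy increases up the group.
So from lowest to highest: K < Na < Li < H.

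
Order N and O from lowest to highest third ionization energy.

The third ionization energy removes an electron from the +2 ion. For each element: N²⁺ still has 3 valence electrons; O²⁺ still has 4 valence electrons.
All are still removing valence electrons, so compare the +2 ions as you would atoms: IE_3 generally rises across a period (higher Z_eff) and falls down a group (larger shell), subject to the usual subshell exceptions.
Valence configurations: N²⁺ [He]2s²2p¹, O²⁺ [He]2s²2p².
Tabulated IE_3 (kJ/mol): N 4578, O 5300.
Hence IE_3: N < O.

N, O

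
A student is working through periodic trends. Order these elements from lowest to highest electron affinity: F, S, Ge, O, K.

K, Ge, O, S, F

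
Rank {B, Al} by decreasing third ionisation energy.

Consider each +2 ion: B²⁺ still has 1 valence electron; Al²⁺ still has 1 valence electron.
All are still removing valence electrons, so compare the +2 ions as you would atoms: IE_3 generally rises across a period (higher Z_eff) and falls down a group (larger shell), subject to the usual subshell exceptions.
Valence configurations: B²⁺ [He]2s¹, Al²⁺ [Ne]3s¹.
Tabulated IE_3 (kJ/mol): B 3660, Al 2745.
Overall IE_3 order: Al < B.

B > Al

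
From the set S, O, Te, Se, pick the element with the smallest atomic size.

O is in period 2, group 16; S is in period 3, group 16; Se is in period 4, group 16; Te is in period 5, group 16.
Across a period the added protons contract the valence shell; down a group each new principal shell makes the atom larger.
All are in group 16, so atomic radius increases down the group.
The smallest atomic size among these belongs to O.

O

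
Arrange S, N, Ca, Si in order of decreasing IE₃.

Ca, N, S, Si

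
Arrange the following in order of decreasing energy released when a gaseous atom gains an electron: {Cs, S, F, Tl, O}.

O is in period 2, group 16; F is in period 2, group 17; S is in period 3, group 16; Cs is in period 6, group 1; Tl is in period 6, group 13.
Electron affinity generally becomes more exothermic across a period toward the halogens and less exothermic down a group.
Here both period and group differ, so the two effects have to be weighed against each other.
Cs > Tl: this pair runs against the simple trend — see the exception note.
O > Cs: both effects reinforce here, so O is clearly the higher of the two.
S > O: this pair runs against the simple trend — see the exception note.
F > S: relative to S, both the across-period and down-group shifts push F's electron affinity up.
Note the exception: Cs has a higher electron affinity than Tl, contrary to the simple trend — Tl's ns²np¹ configuration gives only a small electron affinity — the sparsely filled np subshell binds an added electron weakly.
Note the exception: S has a higher electron affinity than O, contrary to the simple trend — the compact 2p subshell of O repels the added electron more than S's larger 3p does.
For reference (kJ/mol): O 141, F 328, S 200, Cs 46, Tl 19.
So from highest to lowest: F > S > O > Cs > Tl.

F > S > O > Cs > Tl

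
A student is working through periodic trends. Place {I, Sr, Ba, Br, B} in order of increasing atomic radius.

Atomic radius shrinks across a period as nuclear charge pulls the same shell inward, and grows down a group as new shells are added.
These span different periods and groups, so the two trends combine.
Br > B: period and group pull opposite ways; the down-group shift dominates (114 vs 85 pm).
I > Br: they share group 17; the group trend gives I the larger value.
Sr > I: Sr lies to the left of I in period 5, so the across-period effect alone puts Sr larger.
Ba > Sr: they share group 2; the group trend gives Ba the larger value.
Approximate values (pm): B 85, Br 114, Sr 185, I 133, Ba 196.
So from smallest to largest: B < Br < I < Sr < Ba.

B, Br, I, Sr, Ba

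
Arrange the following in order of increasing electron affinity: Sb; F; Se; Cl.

Sb, Se, F, Cl

F is in period 2, group 17; Cl is in period 3, group 17; Se is in period 4, group 16; Sb is in period 5, group 15.
Adding an electron releases more energy for atoms nearer the top right (short of the noble gases).
These span different periods and groups, so the two trends combine.
Se > Sb: relative to Sb, both the across-period and down-group shifts push Se's electron affinity up.
F > Se: both effects reinforce here, so F is clearly the higher of the two.
Cl > F: this pair runs against the simple trend — see the exception note.
Note the exception: Cl has a higher electron affinity than F, contrary to the simple trend — F's small 2p subshell makes the incoming electron feel strong e⁻–e⁻ repulsion, so Cl actually releases more energy on gaining an electron.
Tabulated electron affinity (kJ/mol): F 328, Cl 349, Se 195, Sb 103.
So from lowest to highest: Sb < Se < F < Cl.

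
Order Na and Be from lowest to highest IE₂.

Be, Na

The second ionization energy removes an electron from the +1 ion. For each element: Na⁺ is the bare [Ne] core; Be⁺ still has 1 valence electron.
Pulling an electron out of a noble-gas core costs far more than removing a remaining valence electron, so Na sits at the high end of IE_2.
Approximate IE_2 values (kJ/mol): Na 4562, Be 1757.
Putting it together, IE_2: Be < Na.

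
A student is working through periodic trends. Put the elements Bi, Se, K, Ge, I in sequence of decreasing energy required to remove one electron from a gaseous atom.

I > Se > Ge > Bi > K

K is in period 4, group 1; Ge is in period 4, group 14; Se is in period 4, group 16; I is in period 5, group 17; Bi is in period 6, group 15.
First ionization energy rises across a period (greater Z_eff holds electrons more tightly) and falls down a group (valence electrons are farther from the nucleus).
Neither a single period nor a single group — weigh both effects.
Bi > K: the two effects oppose for this pair; the across-period effect wins (703 vs 419 kJ/mol).
Ge > Bi: period and group pull opposite ways; the down-group shift dominates (762 vs 703 kJ/mol).
Se > Ge: Se lies to the right of Ge in period 4, so the across-period effect alone puts Se higher.
I > Se: the two effects oppose for this pair; the across-period effect wins (1008 vs 941 kJ/mol).
For reference (kJ/mol): K 419, Ge 762, Se 941, I 1008, Bi 703.
So from highest to lowest: I > Se > Ge > Bi > K.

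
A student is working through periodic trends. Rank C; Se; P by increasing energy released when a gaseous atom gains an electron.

P < C < Se

C is in period 2, group 14; P is in period 3, group 15; Se is in period 4, group 16.
EA tends to increase across a period and decrease down a group, though the pattern is less regular than for IE or radius.
These sit on a diagonal, where the across-period and down-group effects partly cancel.
C > P: period and group pull opposite ways; the down-group shift dominates (122 vs 72 kJ/mol).
Se > C: period and group pull opposite ways; the across-period shift dominates (195 vs 122 kJ/mol).
Tabulated electron affinity (kJ/mol): C 122, P 72, Se 195.
So from lowest to highest: P < C < Se.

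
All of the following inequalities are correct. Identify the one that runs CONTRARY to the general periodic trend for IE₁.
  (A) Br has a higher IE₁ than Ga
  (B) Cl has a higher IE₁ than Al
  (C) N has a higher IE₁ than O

The general trend: IE₁ increases across a period and decreases down a group.
(A) Br (period 4, group 17) vs Ga (period 4, group 13): the stated order agrees with the simple trend.
(B) Cl (period 3, group 17) vs Al (period 3, group 13): the stated order agrees with the simple trend.
(C) N (period 2, group 15) vs O (period 2, group 16): the stated order contradicts the simple trend.
The exception is (C): pairing an electron in O's 2p⁴ costs repulsion energy, so O ionizes more easily than half-filled N (2p³).

(C)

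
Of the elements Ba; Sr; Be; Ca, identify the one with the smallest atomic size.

Be is in period 2, group 2; Ca is in period 4, group 2; Sr is in period 5, group 2; Ba is in period 6, group 2.
Radius decreases left→right (rising Z_eff, same n) and increases top→bottom (higher n).
All are in group 2, so atomic radius increases down the group.
The smallest atomic size among these belongs to Be.

Be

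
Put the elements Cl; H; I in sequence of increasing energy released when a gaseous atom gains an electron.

H < I < Cl

H is in period 1, group 1; Cl is in period 3, group 17; I is in period 5, group 17.
Atoms with high Z_eff and room in the valence shell (especially the halogens) have the most exothermic electron affinities.
Neither a single period nor a single group — weigh both effects.
I > H: the two effects oppose for this pair; the across-period effect wins (295 vs 73 kJ/mol).
Cl > I: Cl sits above I in group 17, so the down-group effect alone puts Cl higher.
Tabulated electron affinity (kJ/mol): H 73, Cl 349, I 295.
So from lowest to highest: H < I < Cl.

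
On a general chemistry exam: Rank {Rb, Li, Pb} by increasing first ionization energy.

Removing the outermost electron gets harder across a period and easier down a group.
Here both period and group differ, so the two effects have to be weighed against each other.
Li > Rb: Li sits above Rb in group 1, so the down-group effect alone puts Li higher.
Pb > Li: the two effects oppose for this pair; the across-period effect wins (716 vs 520 kJ/mol).
Tabulated first ionization energy (kJ/mol): Li 520, Rb 403, Pb 716.
So from lowest to highest: Rb < Li < Pb.

Rb, Li, Pb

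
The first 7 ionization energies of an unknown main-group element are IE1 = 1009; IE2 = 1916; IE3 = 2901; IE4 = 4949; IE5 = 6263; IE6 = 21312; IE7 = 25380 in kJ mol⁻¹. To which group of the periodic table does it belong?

Look for the largest jump between consecutive ionization energies: IE6/IE5 ≈ 3.4, far larger than any earlier ratio.
That jump marks the point where a core electron is being removed. So the atom has 5 valence electrons.
A main-group element with 5 valence electrons is in group 15.

Group 15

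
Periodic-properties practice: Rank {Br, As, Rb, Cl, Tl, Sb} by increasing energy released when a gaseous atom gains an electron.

Cl is in period 3, group 17; As is in period 4, group 15; Br is in period 4, group 17; Rb is in period 5, group 1; Sb is in period 5, group 15; Tl is in period 6, group 13.
EA tends to increase across a period and decrease down a group, though the pattern is less regular than for IE or radius.
These span different periods and groups, so the two trends combine.
Rb > Tl: the two effects oppose for this pair; the down-group effect wins (47 vs 19 kJ/mol).
As > Rb: relative to Rb, both the across-period and down-group shifts push As's electron affinity up.
Sb > As: this pair runs against the simple trend — see the exception note.
Br > Sb: relative to Sb, both the across-period and down-group shifts push Br's electron affinity up.
Cl > Br: Cl sits above Br in group 17, so the down-group effect alone puts Cl higher.
Note the exception: Sb has a higher electron affinity than As, contrary to the simple trend — both are half-filled np³, but the pairing/repulsion penalty for the added electron shrinks as the p orbitals become larger and more diffuse down the group, and for Sb that outweighs the weaker nuclear attraction.
Approximate values (kJ/mol): Cl 349, As 78, Br 325, Rb 47, Sb 103, Tl 19.
So from lowest to highest: Tl < Rb < As < Sb < Br < Cl.

Tl < Rb < As < Sb < Br < Cl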